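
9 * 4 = 36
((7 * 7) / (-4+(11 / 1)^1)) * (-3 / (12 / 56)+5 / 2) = -161 / 2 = -80.50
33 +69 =102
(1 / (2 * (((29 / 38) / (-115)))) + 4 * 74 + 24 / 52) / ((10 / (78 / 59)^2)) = 19506474 / 504745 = 38.65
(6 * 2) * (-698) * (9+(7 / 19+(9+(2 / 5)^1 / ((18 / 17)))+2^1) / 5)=-135462256 / 1425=-95061.23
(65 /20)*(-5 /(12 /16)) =-65 /3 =-21.67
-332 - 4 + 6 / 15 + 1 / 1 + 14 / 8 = -6657 / 20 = -332.85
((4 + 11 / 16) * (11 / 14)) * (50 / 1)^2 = 515625 / 56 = 9207.59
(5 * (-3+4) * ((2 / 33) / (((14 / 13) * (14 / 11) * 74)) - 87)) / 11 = -860345 / 21756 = -39.55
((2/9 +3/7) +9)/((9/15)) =3040/189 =16.08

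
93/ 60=31/ 20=1.55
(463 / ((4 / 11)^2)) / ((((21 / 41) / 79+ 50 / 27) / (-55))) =-269465868045 / 2600272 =-103629.88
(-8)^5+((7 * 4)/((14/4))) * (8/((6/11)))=-97952/3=-32650.67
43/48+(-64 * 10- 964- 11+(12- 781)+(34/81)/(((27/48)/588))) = -7559525/3888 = -1944.32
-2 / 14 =-1 / 7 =-0.14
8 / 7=1.14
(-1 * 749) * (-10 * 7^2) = 367010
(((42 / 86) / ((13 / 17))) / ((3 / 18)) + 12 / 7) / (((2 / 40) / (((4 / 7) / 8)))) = 217020 / 27391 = 7.92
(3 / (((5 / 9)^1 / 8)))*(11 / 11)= 216 / 5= 43.20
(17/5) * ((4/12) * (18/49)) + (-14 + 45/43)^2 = 76199603/453005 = 168.21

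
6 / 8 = 3 / 4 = 0.75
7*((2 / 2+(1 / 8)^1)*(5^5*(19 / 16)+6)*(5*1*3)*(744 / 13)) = 5226608835 / 208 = 25127927.09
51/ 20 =2.55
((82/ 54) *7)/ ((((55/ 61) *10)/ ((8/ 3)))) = 70028/ 22275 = 3.14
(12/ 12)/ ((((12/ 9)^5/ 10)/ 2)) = 4.75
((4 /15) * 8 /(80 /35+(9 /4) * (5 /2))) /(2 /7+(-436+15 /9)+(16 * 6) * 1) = -12544 /15724285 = -0.00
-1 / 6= -0.17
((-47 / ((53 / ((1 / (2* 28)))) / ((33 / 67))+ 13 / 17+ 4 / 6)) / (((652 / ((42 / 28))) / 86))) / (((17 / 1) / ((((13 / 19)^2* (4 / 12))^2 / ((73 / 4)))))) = -634939591 / 5243431961399545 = -0.00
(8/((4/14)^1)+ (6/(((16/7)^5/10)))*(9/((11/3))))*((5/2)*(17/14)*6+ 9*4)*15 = 12944476935/524288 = 24689.63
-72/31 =-2.32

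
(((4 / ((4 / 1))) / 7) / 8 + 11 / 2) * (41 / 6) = 4223 / 112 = 37.71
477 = 477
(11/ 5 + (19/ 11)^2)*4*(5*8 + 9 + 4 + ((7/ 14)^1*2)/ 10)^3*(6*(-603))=-849372477153984/ 75625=-11231371598.73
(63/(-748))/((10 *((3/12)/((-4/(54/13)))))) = 91/2805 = 0.03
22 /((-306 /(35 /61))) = -385 /9333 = -0.04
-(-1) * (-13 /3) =-4.33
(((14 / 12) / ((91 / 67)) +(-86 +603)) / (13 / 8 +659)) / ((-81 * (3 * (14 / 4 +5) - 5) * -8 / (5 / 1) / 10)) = 403930 / 136901583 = 0.00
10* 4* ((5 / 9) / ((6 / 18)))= 200 / 3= 66.67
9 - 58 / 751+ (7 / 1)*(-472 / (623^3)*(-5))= 231477638541 / 25942154231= 8.92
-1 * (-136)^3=2515456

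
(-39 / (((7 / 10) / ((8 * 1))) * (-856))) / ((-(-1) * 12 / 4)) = 130 / 749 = 0.17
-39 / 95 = -0.41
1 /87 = 0.01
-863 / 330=-2.62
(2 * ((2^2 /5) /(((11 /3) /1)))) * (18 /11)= 432 /605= 0.71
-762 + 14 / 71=-54088 / 71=-761.80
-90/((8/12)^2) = -405/2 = -202.50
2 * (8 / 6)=2.67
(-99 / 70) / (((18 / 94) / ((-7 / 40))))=517 / 400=1.29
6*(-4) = -24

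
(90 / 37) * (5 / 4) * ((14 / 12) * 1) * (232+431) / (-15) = -23205 / 148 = -156.79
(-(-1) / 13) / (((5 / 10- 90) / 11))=-22 / 2327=-0.01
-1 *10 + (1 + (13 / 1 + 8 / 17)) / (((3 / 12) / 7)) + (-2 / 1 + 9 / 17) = 6693 / 17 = 393.71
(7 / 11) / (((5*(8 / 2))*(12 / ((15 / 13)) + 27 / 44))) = 7 / 2423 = 0.00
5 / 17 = 0.29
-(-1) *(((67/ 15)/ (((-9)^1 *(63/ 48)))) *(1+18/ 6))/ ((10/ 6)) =-4288/ 4725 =-0.91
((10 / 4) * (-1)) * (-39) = 195 / 2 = 97.50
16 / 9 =1.78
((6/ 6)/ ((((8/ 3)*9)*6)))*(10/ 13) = 5/ 936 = 0.01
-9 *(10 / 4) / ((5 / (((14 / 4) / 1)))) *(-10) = 315 / 2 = 157.50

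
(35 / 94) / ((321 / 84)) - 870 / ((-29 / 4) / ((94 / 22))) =28368950 / 55319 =512.82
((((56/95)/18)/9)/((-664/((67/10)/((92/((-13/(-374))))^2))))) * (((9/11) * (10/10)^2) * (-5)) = 79261/3696713067421440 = 0.00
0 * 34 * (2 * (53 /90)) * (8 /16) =0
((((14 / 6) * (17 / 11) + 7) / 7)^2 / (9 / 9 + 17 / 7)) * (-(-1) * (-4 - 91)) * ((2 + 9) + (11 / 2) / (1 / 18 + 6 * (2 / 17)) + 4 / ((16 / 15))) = -8511584375 / 6089688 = -1397.70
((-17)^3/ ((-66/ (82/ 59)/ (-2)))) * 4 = -1611464/ 1947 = -827.67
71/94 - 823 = -77291/94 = -822.24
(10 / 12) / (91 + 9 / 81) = 3 / 328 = 0.01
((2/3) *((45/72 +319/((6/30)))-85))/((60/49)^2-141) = -29016085/4019292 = -7.22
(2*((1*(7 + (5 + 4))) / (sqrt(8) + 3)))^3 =3244032 - 2293760*sqrt(2) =165.50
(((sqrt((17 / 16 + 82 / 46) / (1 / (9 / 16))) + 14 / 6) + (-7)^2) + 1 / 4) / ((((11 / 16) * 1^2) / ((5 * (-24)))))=-99040 / 11 - 360 * sqrt(24081) / 253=-9224.45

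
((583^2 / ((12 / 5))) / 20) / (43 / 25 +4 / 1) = 772475 / 624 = 1237.94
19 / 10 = 1.90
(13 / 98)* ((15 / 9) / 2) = 0.11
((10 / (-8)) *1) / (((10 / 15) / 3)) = -5.62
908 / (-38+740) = 454 / 351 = 1.29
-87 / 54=-29 / 18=-1.61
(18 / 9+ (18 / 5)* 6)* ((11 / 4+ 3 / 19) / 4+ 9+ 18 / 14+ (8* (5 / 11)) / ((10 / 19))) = 24751267 / 58520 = 422.95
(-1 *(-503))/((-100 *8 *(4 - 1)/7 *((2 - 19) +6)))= 3521/26400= 0.13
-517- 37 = -554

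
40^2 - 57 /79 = 126343 /79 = 1599.28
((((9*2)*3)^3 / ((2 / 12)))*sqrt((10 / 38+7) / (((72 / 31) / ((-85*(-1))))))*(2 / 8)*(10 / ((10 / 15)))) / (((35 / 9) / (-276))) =-293355432*sqrt(3454485) / 133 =-4099530756.38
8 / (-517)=-8 / 517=-0.02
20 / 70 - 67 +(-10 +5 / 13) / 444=-2696399 / 40404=-66.74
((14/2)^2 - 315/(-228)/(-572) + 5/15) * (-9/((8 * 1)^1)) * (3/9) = -6433541/347776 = -18.50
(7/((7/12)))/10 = 6/5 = 1.20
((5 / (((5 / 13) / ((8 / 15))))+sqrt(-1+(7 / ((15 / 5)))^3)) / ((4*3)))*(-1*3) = -26 / 15- sqrt(237) / 18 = -2.59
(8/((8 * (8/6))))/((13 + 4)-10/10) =3/64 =0.05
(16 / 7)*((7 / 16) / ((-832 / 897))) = -69 / 64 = -1.08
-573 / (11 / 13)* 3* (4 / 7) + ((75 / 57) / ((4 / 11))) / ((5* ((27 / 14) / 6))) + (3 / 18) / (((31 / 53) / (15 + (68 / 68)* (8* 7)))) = -929337779 / 816354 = -1138.40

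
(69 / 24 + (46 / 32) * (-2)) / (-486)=0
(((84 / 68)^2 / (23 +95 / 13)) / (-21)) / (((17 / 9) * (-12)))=819 / 7742888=0.00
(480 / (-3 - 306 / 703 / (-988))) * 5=-277825600 / 347231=-800.12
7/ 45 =0.16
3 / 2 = 1.50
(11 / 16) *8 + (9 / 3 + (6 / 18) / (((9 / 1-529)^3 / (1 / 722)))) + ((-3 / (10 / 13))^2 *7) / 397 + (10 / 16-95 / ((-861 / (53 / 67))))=7347239559265380909 / 774987030633088000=9.48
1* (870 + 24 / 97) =84414 / 97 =870.25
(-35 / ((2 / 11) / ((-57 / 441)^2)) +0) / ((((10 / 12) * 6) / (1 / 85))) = -3971 / 524790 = -0.01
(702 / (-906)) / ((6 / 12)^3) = -936 / 151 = -6.20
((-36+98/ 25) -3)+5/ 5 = -852/ 25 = -34.08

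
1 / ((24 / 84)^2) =12.25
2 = 2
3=3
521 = 521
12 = 12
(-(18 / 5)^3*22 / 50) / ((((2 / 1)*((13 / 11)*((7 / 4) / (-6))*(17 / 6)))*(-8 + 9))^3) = 31870270181376 / 11569669759375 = 2.75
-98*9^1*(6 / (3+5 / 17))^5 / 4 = -3105227259 / 702464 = -4420.48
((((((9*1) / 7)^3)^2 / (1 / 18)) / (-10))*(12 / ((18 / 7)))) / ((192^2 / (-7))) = 177147 / 24586240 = 0.01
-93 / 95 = -0.98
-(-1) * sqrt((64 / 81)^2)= 64 / 81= 0.79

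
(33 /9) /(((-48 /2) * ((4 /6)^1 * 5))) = -11 /240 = -0.05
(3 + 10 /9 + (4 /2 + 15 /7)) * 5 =2600 /63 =41.27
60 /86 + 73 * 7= 511.70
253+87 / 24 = 256.62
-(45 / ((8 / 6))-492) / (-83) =-1833 / 332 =-5.52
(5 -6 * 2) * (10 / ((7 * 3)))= -10 / 3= -3.33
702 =702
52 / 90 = 26 / 45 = 0.58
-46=-46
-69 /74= -0.93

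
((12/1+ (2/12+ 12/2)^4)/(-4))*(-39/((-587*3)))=-24566269/3043008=-8.07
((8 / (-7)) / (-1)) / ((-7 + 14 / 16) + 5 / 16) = -128 / 651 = -0.20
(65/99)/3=65/297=0.22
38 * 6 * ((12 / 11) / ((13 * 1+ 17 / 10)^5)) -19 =-1593977430107 / 83895148953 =-19.00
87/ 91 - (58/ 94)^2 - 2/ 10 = 377241/ 1005095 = 0.38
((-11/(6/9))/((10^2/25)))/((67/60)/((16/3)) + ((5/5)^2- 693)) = 440/73791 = 0.01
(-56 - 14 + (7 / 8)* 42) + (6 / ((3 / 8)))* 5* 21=6587 / 4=1646.75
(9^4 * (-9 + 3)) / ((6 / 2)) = -13122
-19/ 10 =-1.90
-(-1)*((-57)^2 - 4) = 3245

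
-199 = -199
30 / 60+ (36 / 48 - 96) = -379 / 4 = -94.75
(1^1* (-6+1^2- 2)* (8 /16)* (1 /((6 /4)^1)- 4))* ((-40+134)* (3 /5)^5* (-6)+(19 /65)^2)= -161816641 /316875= -510.66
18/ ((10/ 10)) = 18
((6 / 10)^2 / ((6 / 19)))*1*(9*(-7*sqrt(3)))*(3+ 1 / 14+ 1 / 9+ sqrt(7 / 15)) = -22857*sqrt(3) / 100-3591*sqrt(35) / 250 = -480.87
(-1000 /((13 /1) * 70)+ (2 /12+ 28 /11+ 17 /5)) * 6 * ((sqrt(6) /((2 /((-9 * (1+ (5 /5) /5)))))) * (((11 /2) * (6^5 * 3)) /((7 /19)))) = -900817846704 * sqrt(6) /15925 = -138558497.68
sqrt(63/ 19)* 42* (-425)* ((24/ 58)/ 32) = -80325* sqrt(133)/ 2204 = -420.31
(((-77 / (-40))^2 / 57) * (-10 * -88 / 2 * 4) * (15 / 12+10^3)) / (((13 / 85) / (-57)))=-4440435615 / 104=-42696496.30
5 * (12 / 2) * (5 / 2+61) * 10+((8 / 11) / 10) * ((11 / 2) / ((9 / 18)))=95254 / 5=19050.80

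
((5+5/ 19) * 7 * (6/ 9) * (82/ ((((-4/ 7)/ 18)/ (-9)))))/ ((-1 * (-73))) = 10848600/ 1387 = 7821.63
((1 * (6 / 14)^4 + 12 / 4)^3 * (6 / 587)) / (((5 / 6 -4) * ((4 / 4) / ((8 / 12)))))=-9275152375296 / 154371876152753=-0.06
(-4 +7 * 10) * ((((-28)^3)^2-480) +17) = 31804729506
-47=-47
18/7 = 2.57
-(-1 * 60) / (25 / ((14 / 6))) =28 / 5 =5.60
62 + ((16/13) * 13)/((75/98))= 6218/75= 82.91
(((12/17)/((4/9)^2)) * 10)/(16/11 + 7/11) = 13365/782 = 17.09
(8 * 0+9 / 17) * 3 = 1.59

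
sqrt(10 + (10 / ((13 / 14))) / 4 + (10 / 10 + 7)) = sqrt(3497) / 13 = 4.55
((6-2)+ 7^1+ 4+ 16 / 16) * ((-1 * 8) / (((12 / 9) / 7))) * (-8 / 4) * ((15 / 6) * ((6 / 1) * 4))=80640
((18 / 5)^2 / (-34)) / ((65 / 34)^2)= -11016 / 105625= -0.10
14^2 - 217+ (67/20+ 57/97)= -33101/1940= -17.06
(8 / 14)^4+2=5058 / 2401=2.11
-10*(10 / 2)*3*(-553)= 82950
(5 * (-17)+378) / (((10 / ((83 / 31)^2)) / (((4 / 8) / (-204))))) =-2018477 / 3920880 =-0.51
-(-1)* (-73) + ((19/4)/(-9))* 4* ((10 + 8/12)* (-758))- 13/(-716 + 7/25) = 16996.06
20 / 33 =0.61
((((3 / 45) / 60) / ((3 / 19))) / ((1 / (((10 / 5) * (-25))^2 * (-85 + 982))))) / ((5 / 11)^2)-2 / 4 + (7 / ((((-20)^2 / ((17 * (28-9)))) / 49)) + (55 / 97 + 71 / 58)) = 76656.15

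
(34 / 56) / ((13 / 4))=17 / 91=0.19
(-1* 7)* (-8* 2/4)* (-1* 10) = -280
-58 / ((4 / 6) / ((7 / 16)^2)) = -4263 / 256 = -16.65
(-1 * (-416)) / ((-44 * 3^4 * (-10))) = 52 / 4455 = 0.01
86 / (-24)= -43 / 12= -3.58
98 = 98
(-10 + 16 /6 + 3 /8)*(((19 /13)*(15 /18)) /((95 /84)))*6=-1169 /26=-44.96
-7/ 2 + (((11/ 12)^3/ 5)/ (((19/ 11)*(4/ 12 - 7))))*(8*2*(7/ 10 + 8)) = -1222589/ 228000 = -5.36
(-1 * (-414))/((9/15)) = 690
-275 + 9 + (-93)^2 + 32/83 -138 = 8245.39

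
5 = 5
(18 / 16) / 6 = 3 / 16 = 0.19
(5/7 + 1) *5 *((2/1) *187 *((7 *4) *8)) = 718080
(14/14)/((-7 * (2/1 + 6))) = -1/56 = -0.02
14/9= 1.56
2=2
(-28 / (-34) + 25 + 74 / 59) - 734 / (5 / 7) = -5017619 / 5015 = -1000.52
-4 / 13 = -0.31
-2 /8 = -1 /4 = -0.25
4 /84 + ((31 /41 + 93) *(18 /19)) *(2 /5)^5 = 48931399 /51121875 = 0.96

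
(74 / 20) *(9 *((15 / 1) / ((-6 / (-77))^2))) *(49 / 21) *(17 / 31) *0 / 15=0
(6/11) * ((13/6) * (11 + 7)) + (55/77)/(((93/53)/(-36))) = 15798/2387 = 6.62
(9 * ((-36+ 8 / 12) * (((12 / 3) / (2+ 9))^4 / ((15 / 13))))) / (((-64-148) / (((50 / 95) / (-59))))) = -3328 / 16412561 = -0.00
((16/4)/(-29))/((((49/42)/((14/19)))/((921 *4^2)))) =-707328/551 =-1283.72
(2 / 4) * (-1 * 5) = -5 / 2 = -2.50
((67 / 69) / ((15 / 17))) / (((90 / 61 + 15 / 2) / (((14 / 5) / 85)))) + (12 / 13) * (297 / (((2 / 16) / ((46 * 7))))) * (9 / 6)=390183852467668 / 368330625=1059330.47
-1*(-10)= 10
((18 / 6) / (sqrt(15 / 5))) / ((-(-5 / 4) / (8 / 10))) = 16*sqrt(3) / 25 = 1.11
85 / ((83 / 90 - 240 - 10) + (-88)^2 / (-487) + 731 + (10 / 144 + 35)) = 4967400 / 29283713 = 0.17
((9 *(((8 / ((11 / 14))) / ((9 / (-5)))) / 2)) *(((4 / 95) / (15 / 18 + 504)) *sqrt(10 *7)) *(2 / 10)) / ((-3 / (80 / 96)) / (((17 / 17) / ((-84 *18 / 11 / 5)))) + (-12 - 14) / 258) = -866880 *sqrt(70) / 201847989239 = -0.00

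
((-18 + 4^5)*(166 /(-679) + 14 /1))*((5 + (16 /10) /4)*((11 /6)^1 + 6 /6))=143759412 /679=211722.26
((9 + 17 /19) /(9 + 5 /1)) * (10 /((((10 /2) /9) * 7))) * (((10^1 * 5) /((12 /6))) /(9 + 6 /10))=17625 /3724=4.73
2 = 2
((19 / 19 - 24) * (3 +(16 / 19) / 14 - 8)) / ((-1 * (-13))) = 15111 / 1729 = 8.74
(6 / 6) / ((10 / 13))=13 / 10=1.30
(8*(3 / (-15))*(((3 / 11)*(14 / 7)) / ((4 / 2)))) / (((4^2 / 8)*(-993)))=4 / 18205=0.00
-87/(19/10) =-870/19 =-45.79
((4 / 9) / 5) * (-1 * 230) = -184 / 9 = -20.44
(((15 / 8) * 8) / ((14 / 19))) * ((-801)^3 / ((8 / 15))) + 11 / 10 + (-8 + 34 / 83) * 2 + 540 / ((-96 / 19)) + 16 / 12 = -2735287755702521 / 139440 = -19616234622.08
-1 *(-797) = 797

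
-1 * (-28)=28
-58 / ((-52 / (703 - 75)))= 700.46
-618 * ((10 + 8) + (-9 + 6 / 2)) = -7416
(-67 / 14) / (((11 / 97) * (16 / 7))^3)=-2996305459 / 10903552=-274.80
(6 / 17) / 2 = 3 / 17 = 0.18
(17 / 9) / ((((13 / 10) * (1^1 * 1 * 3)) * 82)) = 85 / 14391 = 0.01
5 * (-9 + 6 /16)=-345 /8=-43.12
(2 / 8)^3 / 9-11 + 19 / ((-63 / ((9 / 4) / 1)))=-47081 / 4032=-11.68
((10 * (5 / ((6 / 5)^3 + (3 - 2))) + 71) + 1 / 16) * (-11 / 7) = -487717 / 3472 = -140.47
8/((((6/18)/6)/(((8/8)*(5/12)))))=60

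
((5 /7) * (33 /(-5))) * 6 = -198 /7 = -28.29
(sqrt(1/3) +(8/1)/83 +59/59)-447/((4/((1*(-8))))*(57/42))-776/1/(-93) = sqrt(3)/3 +97995553/146661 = 668.75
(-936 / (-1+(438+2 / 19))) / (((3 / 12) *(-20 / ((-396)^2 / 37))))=253528704 / 139675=1815.13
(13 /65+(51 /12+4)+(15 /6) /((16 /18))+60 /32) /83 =1051 /6640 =0.16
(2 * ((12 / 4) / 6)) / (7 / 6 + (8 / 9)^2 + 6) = 0.13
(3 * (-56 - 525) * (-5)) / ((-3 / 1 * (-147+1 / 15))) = 43575 / 2204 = 19.77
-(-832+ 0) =832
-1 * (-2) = 2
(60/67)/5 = 12/67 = 0.18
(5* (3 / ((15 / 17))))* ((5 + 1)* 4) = 408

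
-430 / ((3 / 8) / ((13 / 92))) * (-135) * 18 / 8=1131975 / 23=49216.30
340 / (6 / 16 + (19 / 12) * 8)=8160 / 313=26.07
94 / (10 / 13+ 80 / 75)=9165 / 179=51.20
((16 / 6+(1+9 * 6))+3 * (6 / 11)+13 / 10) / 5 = 19999 / 1650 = 12.12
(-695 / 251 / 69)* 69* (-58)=160.60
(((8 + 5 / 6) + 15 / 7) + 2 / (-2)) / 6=419 / 252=1.66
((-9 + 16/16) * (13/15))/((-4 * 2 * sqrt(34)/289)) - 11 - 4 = -15 + 221 * sqrt(34)/30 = 27.95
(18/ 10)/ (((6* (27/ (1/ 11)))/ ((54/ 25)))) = 3/ 1375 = 0.00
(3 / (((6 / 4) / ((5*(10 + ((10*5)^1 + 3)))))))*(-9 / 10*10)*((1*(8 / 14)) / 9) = -360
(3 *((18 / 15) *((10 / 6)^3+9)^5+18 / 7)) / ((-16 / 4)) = -47243178816581 / 111602610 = -423316.07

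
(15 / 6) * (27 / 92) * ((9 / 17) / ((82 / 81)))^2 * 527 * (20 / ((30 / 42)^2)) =21795989733 / 5258168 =4145.17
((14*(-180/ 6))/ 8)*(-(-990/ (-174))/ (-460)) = -3465/ 5336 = -0.65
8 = 8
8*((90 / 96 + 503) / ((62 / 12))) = 24189 / 31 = 780.29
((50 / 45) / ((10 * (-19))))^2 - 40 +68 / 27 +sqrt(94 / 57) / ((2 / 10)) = -1095995 / 29241 +5 * sqrt(5358) / 57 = -31.06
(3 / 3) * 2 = 2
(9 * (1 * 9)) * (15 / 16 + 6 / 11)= 120.12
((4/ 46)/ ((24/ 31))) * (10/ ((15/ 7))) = 217/ 414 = 0.52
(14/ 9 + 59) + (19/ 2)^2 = 150.81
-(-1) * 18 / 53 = 18 / 53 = 0.34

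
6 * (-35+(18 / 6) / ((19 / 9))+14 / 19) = -3744 / 19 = -197.05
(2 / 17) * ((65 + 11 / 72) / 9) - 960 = -5282989 / 5508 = -959.15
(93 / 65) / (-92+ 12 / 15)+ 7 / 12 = 0.57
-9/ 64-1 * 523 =-33481/ 64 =-523.14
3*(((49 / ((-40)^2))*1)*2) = 147 / 800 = 0.18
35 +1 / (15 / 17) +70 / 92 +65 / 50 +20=20077 / 345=58.19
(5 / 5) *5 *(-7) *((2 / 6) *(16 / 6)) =-280 / 9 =-31.11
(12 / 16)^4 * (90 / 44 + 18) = 35721 / 5632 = 6.34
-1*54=-54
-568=-568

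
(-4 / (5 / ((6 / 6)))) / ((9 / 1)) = -4 / 45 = -0.09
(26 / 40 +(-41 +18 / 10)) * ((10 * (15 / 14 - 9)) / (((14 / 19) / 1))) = 4148.06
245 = 245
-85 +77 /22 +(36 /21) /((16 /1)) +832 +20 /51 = 1072427 /1428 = 751.00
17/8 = 2.12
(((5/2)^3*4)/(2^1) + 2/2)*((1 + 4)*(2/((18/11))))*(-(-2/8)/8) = 2365/384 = 6.16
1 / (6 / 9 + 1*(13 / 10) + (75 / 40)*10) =60 / 1243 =0.05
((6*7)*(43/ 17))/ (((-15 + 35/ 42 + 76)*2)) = 774/ 901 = 0.86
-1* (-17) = 17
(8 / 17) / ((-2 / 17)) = -4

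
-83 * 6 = -498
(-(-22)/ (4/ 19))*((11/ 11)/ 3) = 209/ 6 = 34.83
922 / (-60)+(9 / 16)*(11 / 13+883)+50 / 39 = 251201 / 520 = 483.08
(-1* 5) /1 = -5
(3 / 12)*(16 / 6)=2 / 3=0.67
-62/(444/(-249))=34.77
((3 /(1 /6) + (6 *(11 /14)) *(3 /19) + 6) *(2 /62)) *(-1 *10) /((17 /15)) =-493650 /70091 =-7.04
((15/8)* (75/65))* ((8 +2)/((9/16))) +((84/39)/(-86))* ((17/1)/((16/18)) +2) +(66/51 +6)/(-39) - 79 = -361885/8772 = -41.25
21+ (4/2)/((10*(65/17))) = 6842/325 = 21.05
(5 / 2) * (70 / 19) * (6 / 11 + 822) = 1583400 / 209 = 7576.08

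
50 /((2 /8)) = 200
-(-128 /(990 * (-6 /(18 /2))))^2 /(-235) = 1024 /6397875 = 0.00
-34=-34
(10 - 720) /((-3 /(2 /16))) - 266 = -2837 /12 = -236.42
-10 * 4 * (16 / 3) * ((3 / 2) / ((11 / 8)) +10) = -78080 / 33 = -2366.06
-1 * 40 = -40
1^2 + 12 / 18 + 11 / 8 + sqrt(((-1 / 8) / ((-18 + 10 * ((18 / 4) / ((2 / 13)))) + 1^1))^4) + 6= 131762837 / 14572848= 9.04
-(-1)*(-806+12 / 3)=-802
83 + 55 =138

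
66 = 66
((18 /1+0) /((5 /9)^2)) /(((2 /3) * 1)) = 2187 /25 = 87.48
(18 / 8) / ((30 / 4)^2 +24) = 3 / 107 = 0.03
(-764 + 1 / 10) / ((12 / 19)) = -145141 / 120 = -1209.51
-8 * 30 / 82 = -2.93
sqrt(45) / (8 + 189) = 3* sqrt(5) / 197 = 0.03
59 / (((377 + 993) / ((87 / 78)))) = 1711 / 35620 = 0.05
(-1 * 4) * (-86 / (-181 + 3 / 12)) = -1376 / 723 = -1.90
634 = 634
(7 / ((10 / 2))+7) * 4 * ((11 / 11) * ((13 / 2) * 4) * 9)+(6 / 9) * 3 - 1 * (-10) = 39372 / 5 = 7874.40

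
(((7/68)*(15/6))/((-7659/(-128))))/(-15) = -112/390609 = -0.00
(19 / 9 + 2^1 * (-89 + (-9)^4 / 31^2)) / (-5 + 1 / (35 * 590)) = 28975357250 / 893000601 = 32.45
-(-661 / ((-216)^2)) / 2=661 / 93312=0.01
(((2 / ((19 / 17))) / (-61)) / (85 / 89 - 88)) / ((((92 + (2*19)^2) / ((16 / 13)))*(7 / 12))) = 1513 / 3268273372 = 0.00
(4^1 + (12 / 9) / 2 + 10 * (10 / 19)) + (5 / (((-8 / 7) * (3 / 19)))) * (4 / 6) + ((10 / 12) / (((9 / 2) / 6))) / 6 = -17149 / 2052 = -8.36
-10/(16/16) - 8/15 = -10.53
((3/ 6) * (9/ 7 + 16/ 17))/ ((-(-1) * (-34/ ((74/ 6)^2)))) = -362785/ 72828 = -4.98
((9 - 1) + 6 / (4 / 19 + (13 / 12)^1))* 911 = 3396208 / 295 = 11512.57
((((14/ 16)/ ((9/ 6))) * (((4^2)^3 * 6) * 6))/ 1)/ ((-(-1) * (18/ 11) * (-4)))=-39424/ 3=-13141.33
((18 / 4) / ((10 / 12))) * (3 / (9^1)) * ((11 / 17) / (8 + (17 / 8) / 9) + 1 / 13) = 183393 / 655265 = 0.28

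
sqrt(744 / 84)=sqrt(434) / 7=2.98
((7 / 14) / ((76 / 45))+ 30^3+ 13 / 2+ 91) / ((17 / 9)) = 37069785 / 2584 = 14345.89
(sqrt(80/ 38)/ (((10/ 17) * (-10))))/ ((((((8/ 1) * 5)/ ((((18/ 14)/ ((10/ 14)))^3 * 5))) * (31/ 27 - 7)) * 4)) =334611 * sqrt(190)/ 600400000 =0.01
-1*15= -15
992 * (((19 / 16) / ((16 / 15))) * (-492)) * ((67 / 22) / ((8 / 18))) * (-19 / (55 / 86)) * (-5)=-535366304955 / 968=-553064364.62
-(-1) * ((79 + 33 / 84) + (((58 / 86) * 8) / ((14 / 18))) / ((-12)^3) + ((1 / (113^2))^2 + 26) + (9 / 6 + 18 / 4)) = 131199809125177 / 1177854135864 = 111.39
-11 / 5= -2.20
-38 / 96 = -19 / 48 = -0.40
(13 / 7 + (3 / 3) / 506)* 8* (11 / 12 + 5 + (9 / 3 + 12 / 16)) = 254620 / 1771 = 143.77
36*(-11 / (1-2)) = 396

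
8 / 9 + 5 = 53 / 9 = 5.89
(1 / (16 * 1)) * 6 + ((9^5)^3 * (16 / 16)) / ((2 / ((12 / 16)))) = 308836698141975 / 4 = 77209174535493.75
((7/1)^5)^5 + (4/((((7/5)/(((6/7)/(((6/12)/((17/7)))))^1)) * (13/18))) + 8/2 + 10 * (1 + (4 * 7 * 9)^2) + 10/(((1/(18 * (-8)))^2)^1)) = 5979824975081623249095879/4459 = 1341068619663965743237.47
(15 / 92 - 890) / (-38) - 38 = -50983 / 3496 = -14.58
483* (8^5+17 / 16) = 15827457.19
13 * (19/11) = 247/11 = 22.45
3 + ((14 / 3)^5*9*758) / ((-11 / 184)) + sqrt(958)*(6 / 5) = -75011388037 / 297 + 6*sqrt(958) / 5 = -252563558.94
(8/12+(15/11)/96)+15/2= 8639/1056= 8.18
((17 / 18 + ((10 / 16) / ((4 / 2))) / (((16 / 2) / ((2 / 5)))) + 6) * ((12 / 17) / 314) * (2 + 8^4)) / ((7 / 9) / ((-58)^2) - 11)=-20725034643 / 3555417604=-5.83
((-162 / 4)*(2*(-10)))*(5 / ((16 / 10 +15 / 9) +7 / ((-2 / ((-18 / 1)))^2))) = 30375 / 4277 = 7.10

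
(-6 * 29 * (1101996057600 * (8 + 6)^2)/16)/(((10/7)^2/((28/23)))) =-32226971067744768/23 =-1401172655119337.74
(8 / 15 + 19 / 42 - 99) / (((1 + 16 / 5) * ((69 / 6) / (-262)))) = 599194 / 1127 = 531.67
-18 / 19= -0.95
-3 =-3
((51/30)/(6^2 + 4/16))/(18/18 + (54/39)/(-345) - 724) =-10166/156729195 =-0.00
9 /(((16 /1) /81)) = 729 /16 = 45.56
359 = 359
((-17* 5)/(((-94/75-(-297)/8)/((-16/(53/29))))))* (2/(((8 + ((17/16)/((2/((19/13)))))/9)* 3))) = 2362613760/1381410709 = 1.71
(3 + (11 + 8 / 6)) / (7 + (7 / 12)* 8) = 46 / 35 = 1.31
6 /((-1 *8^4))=-3 /2048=-0.00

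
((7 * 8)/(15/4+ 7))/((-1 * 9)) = -224/387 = -0.58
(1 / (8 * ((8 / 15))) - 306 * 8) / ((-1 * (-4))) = -156657 / 256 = -611.94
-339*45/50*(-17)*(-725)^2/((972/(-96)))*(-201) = 54121293500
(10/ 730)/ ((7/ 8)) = 0.02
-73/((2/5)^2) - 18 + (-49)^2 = 1926.75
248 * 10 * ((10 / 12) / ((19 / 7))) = 43400 / 57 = 761.40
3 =3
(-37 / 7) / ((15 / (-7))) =37 / 15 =2.47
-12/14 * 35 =-30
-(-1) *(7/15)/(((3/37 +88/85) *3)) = 4403/31599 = 0.14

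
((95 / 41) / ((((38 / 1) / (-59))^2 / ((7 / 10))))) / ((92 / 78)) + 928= 931.31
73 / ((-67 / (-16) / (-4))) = -4672 / 67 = -69.73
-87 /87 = -1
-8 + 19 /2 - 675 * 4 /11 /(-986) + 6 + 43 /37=3576043 /401302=8.91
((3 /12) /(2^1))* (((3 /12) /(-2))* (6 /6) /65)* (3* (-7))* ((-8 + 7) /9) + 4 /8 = 6233 /12480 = 0.50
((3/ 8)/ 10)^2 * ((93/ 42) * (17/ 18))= 527/ 179200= 0.00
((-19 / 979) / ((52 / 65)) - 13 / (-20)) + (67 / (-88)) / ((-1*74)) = 1843111 / 2897840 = 0.64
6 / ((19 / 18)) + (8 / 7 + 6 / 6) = 7.83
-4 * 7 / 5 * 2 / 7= -8 / 5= -1.60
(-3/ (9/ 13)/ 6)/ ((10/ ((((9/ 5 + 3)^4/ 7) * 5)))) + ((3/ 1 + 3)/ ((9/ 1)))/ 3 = -1069522/ 39375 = -27.16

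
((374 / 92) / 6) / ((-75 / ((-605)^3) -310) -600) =-97435855 / 130866253116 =-0.00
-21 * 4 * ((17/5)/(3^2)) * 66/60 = -2618/75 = -34.91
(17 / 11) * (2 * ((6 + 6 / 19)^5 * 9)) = 7614259200000 / 27237089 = 279554.81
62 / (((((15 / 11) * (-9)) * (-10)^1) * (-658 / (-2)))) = 0.00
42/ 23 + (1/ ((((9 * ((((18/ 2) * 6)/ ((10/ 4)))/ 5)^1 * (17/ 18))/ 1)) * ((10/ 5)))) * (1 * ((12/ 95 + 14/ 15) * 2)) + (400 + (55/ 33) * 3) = 244824556/ 601749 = 406.85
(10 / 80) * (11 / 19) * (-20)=-55 / 38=-1.45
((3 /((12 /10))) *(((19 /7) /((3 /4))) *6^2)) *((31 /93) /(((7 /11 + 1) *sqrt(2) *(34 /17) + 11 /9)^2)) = 1672939354680 /267024707047 - 584042374080 *sqrt(2) /267024707047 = 3.17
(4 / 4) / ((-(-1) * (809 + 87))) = 1 / 896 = 0.00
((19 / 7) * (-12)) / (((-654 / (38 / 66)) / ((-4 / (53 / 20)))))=-57760 / 1334487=-0.04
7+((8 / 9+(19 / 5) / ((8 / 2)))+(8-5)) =2131 / 180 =11.84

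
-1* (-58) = 58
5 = 5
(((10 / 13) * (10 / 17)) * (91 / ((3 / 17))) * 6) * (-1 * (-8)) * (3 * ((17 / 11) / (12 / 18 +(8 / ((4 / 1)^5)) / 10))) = 2193408000 / 28193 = 77799.74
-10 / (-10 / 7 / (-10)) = -70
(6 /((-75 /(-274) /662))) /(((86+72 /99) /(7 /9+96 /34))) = 1099392668 /1824525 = 602.56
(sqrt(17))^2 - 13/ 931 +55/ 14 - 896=-1629409/ 1862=-875.09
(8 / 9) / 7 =0.13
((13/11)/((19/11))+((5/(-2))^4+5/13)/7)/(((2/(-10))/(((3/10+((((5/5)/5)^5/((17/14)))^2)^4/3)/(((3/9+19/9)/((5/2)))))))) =-5444916043897957933950237929961742697098923/561638018837617710232734680175781250000000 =-9.69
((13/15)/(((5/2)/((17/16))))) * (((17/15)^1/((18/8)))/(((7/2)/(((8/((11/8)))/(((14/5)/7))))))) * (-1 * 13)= -1562912/155925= -10.02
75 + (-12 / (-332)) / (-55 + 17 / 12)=4002639 / 53369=75.00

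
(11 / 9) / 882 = 11 / 7938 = 0.00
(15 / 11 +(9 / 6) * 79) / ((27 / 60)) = 2930 / 11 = 266.36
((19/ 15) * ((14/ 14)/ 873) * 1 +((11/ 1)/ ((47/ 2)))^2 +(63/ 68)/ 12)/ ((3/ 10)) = 2342810627/ 2360431368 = 0.99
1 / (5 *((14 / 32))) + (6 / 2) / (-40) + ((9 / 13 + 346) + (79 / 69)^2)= 6037531351 / 17330040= 348.39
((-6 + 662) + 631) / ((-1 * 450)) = -143 / 50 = -2.86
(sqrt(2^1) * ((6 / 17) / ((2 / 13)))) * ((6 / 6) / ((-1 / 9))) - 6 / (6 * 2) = -29.70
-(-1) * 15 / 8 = 15 / 8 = 1.88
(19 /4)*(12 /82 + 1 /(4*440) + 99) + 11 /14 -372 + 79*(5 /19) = 4626772247 /38389120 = 120.52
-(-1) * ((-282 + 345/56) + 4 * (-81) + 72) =-29559/56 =-527.84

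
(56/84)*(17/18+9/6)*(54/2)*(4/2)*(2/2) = 88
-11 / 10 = -1.10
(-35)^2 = 1225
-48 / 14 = -24 / 7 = -3.43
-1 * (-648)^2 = -419904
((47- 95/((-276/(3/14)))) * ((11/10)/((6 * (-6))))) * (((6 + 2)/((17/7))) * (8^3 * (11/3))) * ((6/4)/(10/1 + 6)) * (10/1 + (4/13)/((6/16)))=-9023.37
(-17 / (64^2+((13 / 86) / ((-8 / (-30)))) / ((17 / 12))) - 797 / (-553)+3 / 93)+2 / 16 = 1309504158975 / 821346775928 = 1.59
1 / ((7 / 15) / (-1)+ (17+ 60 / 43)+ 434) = 645 / 291494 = 0.00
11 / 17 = 0.65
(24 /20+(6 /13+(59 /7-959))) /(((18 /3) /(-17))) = 1223303 /455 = 2688.58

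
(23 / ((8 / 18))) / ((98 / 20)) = 1035 / 98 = 10.56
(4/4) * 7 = 7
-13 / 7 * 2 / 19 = -0.20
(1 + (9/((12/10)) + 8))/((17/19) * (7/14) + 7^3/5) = 1045/4373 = 0.24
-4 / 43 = -0.09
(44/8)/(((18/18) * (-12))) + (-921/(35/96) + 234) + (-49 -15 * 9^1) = -2080369/840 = -2476.63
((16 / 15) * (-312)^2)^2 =269535412224 / 25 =10781416488.96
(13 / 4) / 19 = 13 / 76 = 0.17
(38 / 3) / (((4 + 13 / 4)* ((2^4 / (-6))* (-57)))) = 1 / 87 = 0.01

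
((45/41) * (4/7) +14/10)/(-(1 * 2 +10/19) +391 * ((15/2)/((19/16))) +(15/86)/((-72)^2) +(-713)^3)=-8213712768/1468633144148981755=-0.00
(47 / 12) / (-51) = -47 / 612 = -0.08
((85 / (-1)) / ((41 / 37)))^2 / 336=17.51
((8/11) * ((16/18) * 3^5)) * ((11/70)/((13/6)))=5184/455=11.39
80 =80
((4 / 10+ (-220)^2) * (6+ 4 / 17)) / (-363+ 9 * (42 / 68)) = -51304424 / 60765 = -844.31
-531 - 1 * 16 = -547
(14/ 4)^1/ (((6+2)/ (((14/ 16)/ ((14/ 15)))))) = 105/ 256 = 0.41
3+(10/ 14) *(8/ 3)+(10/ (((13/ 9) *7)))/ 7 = 9643/ 1911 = 5.05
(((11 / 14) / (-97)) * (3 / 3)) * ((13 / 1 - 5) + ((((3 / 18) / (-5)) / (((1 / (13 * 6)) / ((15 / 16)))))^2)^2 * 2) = -28331435 / 44498944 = -0.64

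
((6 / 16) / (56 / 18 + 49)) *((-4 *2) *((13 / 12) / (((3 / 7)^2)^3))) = -218491 / 21708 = -10.06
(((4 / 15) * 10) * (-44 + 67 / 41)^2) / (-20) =-2011446 / 8405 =-239.32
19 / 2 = 9.50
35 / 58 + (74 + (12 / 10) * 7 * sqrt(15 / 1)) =107.14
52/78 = 0.67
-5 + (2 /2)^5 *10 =5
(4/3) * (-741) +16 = -972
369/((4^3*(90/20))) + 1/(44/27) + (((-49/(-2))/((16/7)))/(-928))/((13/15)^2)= 103758019/55204864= 1.88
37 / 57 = 0.65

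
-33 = -33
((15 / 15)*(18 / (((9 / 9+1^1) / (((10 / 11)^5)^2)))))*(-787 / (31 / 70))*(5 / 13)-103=-25867136557762909 / 10452782114203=-2474.67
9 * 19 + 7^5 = 16978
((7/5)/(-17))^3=-343/614125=-0.00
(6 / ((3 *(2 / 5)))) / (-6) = -5 / 6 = -0.83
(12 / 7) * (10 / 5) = 24 / 7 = 3.43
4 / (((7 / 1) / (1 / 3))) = 0.19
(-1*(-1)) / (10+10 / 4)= 0.08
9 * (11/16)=99/16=6.19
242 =242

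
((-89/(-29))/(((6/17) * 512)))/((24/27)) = 4539/237568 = 0.02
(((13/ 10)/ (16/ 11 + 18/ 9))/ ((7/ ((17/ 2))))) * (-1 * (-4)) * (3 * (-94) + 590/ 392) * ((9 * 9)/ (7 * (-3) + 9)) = 3608525349/ 1042720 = 3460.68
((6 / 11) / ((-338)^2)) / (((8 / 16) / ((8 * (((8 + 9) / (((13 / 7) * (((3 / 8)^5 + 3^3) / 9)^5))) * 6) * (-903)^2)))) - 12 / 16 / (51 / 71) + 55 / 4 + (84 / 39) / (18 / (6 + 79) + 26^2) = 6062112640566559619672723306178951358 / 226463012823651017084519898266582079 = 26.77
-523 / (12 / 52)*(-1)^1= 6799 / 3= 2266.33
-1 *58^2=-3364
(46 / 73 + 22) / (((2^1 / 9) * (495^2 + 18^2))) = 826 / 1990053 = 0.00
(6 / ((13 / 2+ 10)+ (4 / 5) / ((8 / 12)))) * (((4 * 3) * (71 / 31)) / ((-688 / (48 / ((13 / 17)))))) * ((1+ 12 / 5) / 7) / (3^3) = -328304 / 21470631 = -0.02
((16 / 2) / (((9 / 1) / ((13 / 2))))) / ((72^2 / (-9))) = -13 / 1296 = -0.01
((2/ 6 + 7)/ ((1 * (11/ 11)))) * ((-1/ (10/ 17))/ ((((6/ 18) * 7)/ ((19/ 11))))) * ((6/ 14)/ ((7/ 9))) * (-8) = 69768/ 1715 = 40.68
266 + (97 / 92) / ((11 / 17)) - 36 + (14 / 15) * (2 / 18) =31659383 / 136620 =231.73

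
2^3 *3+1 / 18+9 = 33.06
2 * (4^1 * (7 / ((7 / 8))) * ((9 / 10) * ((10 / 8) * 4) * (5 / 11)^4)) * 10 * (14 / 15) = 1680000 / 14641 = 114.75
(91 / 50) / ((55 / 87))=7917 / 2750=2.88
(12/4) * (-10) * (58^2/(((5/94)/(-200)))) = 379459200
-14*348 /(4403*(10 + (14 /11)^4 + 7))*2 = -6793424 /60239959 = -0.11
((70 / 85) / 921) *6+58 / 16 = 151575 / 41752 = 3.63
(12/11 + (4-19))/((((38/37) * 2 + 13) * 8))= -5661/49016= -0.12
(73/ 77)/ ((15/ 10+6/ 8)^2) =1168/ 6237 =0.19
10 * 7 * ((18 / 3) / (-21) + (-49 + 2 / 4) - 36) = -5935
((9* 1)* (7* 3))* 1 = 189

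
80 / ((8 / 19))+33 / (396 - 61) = 190.10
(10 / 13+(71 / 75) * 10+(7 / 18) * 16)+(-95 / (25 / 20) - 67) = -74027 / 585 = -126.54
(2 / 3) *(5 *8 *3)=80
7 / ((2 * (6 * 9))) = 7 / 108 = 0.06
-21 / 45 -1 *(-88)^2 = -116167 / 15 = -7744.47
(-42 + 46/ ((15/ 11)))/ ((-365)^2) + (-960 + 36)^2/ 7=243737801876/ 1998375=121968.00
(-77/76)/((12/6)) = -77/152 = -0.51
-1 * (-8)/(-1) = -8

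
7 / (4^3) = 7 / 64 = 0.11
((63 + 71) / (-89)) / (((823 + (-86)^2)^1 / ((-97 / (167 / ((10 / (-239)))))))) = -129980 / 29196000283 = -0.00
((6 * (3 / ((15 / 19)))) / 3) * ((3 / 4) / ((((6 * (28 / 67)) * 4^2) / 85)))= 12.08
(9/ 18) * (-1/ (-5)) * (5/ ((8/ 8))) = 1/ 2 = 0.50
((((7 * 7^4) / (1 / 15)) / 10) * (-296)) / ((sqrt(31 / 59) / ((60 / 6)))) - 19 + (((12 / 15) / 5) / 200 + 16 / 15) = -74623080 * sqrt(1829) / 31 - 67247 / 3750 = -102948116.36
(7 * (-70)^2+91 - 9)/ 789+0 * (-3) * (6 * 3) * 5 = 34382/ 789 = 43.58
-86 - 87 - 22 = -195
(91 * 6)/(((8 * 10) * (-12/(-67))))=6097/160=38.11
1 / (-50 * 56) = -1 / 2800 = -0.00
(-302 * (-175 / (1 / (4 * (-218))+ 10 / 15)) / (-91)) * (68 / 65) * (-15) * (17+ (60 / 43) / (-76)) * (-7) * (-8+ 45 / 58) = 81978244912267200 / 6971167697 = 11759614.53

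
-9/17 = -0.53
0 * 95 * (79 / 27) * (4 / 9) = 0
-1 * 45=-45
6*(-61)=-366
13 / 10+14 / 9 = 257 / 90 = 2.86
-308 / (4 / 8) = -616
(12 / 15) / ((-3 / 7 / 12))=-112 / 5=-22.40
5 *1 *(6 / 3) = 10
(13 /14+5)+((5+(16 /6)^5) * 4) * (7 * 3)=13328059 /1134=11753.14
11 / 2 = 5.50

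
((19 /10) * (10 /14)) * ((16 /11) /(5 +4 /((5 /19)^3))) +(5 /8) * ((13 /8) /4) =145309305 /553138432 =0.26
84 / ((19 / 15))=1260 / 19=66.32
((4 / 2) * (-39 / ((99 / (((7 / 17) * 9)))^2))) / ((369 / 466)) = -593684 / 4301187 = -0.14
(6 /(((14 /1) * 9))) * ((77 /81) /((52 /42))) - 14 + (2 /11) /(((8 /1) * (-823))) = -532444195 /38131236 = -13.96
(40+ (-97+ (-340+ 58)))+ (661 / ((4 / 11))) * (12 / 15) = 5576 / 5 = 1115.20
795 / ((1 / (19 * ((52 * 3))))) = 2356380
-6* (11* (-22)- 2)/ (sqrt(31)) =1464* sqrt(31)/ 31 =262.94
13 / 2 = 6.50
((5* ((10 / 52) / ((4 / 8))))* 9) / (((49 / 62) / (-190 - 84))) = -3822300 / 637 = -6000.47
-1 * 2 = -2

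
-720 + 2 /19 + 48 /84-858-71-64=-1712.32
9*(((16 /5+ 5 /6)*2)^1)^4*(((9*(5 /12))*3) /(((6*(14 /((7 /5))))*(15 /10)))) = 214358881 /45000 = 4763.53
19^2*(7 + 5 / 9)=24548 / 9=2727.56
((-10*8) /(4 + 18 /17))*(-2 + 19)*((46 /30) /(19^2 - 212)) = -53176 /19221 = -2.77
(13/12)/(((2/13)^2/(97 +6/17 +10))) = 4009525/816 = 4913.63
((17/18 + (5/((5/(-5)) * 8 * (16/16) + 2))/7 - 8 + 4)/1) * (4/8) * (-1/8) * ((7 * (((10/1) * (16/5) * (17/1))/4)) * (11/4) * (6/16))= 4675/24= 194.79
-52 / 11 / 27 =-52 / 297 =-0.18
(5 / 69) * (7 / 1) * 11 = 385 / 69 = 5.58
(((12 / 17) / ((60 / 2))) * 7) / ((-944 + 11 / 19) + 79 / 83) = -11039 / 63166645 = -0.00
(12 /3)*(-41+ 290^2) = 336236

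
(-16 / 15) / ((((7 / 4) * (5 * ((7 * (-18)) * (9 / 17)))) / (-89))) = -48416 / 297675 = -0.16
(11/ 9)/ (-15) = -11/ 135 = -0.08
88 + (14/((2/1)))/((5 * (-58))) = 25513/290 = 87.98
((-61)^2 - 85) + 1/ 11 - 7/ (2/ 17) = 78685/ 22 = 3576.59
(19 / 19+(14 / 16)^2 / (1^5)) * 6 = 339 / 32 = 10.59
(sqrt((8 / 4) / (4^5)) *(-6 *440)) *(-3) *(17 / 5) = 1683 *sqrt(2) / 2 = 1190.06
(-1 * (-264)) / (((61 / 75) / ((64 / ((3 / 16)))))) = 6758400 / 61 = 110793.44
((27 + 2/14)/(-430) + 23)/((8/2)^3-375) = -6904/93611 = -0.07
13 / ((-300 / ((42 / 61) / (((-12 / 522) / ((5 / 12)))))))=2639 / 4880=0.54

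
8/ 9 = 0.89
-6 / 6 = -1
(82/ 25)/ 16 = 41/ 200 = 0.20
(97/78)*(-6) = -97/13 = -7.46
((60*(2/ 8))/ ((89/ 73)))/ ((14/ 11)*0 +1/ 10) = 10950/ 89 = 123.03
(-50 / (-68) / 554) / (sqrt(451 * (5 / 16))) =0.00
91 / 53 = 1.72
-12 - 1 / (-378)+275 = 99415 / 378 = 263.00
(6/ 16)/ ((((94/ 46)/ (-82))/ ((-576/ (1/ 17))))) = 6925392/ 47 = 147348.77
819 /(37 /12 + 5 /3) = 3276 /19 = 172.42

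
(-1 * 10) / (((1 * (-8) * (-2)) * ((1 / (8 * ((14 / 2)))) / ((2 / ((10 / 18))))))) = -126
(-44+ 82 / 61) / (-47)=2602 / 2867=0.91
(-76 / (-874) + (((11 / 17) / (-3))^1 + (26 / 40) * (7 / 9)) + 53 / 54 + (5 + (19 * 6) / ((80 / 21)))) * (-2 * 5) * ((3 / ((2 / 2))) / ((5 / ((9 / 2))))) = -3064343 / 3128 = -979.65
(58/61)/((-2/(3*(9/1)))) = -12.84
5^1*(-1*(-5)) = 25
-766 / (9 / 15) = -3830 / 3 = -1276.67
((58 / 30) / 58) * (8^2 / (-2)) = -16 / 15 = -1.07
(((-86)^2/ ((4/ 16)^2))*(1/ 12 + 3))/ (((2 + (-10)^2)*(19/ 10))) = 5473040/ 2907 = 1882.71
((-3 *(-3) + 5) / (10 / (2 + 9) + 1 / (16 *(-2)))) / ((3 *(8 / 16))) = 10.63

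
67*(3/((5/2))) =402/5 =80.40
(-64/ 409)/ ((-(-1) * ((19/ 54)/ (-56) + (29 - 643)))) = 193536/ 759412795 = 0.00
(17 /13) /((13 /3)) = 51 /169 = 0.30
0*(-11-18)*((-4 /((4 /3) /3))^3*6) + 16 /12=4 /3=1.33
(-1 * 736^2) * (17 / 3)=-9208832 / 3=-3069610.67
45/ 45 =1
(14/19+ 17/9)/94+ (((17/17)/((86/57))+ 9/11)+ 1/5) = 32482036/19007505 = 1.71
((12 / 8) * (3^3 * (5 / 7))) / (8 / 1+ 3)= 405 / 154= 2.63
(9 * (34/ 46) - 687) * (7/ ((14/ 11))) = -86064/ 23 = -3741.91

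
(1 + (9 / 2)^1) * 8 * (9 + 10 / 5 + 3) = 616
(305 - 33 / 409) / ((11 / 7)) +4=890980 / 4499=198.04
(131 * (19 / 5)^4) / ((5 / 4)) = 68288204 / 3125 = 21852.23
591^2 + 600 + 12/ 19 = 6647751/ 19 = 349881.63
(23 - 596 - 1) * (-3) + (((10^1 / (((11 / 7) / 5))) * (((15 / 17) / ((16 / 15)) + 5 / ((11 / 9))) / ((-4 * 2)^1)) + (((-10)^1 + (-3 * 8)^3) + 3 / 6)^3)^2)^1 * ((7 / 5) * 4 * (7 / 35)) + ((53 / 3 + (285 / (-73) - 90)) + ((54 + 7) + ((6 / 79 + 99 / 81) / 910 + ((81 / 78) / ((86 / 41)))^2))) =96523516282710579866587126097394507381898672583 / 12297665199925039334400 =7848930241107795071678202.00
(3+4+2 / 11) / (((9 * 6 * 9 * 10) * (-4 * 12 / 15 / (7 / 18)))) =-553 / 3079296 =-0.00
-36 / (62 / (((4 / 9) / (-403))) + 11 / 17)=1224 / 1911407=0.00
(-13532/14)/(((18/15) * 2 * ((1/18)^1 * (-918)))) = 995/126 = 7.90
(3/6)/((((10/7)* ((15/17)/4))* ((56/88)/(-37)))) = -6919/75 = -92.25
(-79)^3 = -493039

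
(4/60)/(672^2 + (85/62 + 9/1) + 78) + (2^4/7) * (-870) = -5847169845166/2940387135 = -1988.57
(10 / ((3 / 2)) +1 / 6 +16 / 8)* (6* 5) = 265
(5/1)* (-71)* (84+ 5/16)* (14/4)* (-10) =16761325/16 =1047582.81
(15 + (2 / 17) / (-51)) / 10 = 1.50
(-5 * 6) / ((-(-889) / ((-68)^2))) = -138720 / 889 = -156.04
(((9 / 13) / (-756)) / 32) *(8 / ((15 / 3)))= -1 / 21840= -0.00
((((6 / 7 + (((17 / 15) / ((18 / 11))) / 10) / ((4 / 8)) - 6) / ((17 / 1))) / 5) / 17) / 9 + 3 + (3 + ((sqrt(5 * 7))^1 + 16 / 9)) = sqrt(35) + 955820209 / 122897250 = 13.69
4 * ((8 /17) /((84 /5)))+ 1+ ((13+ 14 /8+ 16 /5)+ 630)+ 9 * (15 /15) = 4698563 /7140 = 658.06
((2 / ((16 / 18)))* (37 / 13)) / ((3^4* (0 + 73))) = 37 / 34164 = 0.00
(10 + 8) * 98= 1764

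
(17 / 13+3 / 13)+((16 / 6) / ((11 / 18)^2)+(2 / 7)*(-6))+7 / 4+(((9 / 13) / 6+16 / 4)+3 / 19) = 10868785 / 836836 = 12.99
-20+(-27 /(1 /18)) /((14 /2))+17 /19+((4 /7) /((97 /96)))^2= -772735161 /8759779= -88.21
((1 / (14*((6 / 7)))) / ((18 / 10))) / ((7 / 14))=5 / 54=0.09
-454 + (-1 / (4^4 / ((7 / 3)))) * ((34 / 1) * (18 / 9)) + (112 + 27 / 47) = -3086617 / 9024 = -342.05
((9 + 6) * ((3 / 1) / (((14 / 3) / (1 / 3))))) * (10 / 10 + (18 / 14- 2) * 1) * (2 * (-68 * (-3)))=18360 / 49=374.69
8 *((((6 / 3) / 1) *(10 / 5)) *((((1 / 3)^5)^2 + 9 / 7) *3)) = 17006336 / 137781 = 123.43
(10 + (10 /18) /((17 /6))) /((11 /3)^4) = 14040 /248897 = 0.06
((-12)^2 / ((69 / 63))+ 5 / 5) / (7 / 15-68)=-45705 / 23299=-1.96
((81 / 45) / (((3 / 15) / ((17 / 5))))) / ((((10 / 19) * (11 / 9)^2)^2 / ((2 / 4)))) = 24.75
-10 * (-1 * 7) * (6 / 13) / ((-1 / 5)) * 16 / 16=-2100 / 13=-161.54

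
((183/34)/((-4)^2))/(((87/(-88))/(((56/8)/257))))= -4697/506804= -0.01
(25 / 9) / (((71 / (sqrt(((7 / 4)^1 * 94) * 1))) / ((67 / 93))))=1675 * sqrt(658) / 118854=0.36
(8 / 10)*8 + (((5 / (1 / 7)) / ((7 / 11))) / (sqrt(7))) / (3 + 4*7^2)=55*sqrt(7) / 1393 + 32 / 5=6.50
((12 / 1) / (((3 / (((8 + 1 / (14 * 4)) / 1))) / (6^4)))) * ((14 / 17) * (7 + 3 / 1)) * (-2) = -11638080 / 17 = -684592.94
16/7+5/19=339/133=2.55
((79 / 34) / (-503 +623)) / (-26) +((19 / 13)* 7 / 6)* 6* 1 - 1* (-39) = 401717 / 8160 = 49.23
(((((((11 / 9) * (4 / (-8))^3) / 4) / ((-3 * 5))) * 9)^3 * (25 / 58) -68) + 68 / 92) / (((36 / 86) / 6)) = -17067520485881 / 17703567360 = -964.07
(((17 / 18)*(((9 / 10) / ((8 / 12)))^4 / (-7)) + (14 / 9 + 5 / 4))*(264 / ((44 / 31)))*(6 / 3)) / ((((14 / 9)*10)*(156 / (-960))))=-4419871779 / 12740000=-346.93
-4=-4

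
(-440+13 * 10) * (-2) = 620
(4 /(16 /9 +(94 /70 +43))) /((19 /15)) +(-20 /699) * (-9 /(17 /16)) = 84963405 /273340688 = 0.31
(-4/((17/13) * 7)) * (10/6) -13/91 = -311/357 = -0.87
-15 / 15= -1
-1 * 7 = -7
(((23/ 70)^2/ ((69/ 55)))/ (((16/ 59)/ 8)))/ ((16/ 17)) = 253759/ 94080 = 2.70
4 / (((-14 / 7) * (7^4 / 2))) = -4 / 2401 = -0.00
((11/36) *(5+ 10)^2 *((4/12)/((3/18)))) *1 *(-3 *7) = -2887.50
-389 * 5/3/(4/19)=-36955/12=-3079.58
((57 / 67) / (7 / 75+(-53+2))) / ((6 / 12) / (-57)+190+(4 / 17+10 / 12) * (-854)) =4142475 / 179119326193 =0.00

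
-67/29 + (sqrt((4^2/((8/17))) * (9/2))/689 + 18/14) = -208/203 + 3 * sqrt(17)/689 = -1.01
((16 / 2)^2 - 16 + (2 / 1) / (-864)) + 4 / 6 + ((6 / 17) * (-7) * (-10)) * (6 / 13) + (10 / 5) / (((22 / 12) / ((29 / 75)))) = 1588123577 / 26254800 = 60.49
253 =253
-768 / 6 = -128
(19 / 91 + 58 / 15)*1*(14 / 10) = 5563 / 975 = 5.71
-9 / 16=-0.56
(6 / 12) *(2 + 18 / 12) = 1.75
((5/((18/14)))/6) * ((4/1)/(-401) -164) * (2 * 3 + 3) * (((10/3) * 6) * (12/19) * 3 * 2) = -552451200/7619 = -72509.67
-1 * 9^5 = -59049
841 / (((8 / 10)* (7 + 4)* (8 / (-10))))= -21025 / 176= -119.46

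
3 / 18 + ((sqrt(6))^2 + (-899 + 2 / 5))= -26773 / 30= -892.43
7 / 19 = 0.37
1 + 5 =6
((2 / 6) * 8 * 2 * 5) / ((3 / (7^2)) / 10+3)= 39200 / 4419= 8.87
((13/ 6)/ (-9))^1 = -13/ 54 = -0.24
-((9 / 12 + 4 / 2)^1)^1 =-11 / 4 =-2.75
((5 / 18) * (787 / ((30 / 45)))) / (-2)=-3935 / 24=-163.96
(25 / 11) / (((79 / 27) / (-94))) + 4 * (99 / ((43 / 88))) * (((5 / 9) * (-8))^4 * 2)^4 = 2312250962979810736929749564400850 / 7693533932980749183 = 300544714967411.90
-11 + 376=365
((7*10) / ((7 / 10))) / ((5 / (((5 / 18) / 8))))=25 / 36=0.69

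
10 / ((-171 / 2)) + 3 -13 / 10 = 2707 / 1710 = 1.58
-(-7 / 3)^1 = 7 / 3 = 2.33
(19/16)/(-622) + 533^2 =2827253709/9952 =284089.00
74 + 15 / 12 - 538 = -1851 / 4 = -462.75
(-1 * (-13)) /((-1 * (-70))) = 13 /70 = 0.19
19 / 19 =1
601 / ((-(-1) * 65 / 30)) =3606 / 13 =277.38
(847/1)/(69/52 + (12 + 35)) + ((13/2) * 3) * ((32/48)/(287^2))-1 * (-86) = 3061330921/29570471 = 103.53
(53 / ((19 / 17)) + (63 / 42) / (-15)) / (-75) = -2997 / 4750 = -0.63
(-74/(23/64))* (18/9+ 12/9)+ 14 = -672.38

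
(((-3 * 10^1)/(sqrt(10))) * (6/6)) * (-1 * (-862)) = -2586 * sqrt(10) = -8177.65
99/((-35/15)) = -297/7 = -42.43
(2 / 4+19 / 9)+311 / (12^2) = 4.77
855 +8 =863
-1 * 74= -74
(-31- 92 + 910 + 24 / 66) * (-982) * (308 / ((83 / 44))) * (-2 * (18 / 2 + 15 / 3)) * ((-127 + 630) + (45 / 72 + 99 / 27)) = 148835315952400 / 83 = 1793196577739.76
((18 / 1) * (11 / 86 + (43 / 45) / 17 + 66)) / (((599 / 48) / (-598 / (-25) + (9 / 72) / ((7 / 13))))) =51963655302 / 22537375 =2305.67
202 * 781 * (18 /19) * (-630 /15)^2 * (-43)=-215398138032 /19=-11336744106.95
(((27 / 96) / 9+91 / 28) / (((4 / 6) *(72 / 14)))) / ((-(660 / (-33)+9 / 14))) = 1715 / 34688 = 0.05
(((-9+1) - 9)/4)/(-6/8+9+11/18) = -153/319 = -0.48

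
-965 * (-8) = 7720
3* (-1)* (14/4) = -21/2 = -10.50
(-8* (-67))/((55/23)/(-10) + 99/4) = 49312/2255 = 21.87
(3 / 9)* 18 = 6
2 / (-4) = -1 / 2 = -0.50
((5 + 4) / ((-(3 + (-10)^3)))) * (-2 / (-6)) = 3 / 997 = 0.00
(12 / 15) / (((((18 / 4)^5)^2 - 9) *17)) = 4096 / 296375890725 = 0.00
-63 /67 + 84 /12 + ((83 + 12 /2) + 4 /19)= 121279 /1273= 95.27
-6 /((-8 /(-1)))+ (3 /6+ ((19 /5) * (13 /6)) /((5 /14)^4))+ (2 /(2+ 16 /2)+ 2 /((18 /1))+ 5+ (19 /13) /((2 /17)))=765693281 /1462500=523.55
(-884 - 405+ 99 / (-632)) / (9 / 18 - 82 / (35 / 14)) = 4073735 / 102068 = 39.91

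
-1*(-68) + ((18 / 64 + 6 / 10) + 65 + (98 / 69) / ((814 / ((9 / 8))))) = 200524921 / 1497760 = 133.88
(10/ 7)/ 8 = 0.18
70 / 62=35 / 31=1.13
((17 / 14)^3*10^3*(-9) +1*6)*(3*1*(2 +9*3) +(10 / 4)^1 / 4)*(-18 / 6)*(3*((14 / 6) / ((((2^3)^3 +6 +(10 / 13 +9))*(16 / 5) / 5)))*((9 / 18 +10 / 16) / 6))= 3776245167825 / 229505024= 16453.87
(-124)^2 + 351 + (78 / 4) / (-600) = 6290787 / 400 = 15726.97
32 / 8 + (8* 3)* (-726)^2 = 12649828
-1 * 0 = 0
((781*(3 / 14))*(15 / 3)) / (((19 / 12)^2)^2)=121461120 / 912247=133.14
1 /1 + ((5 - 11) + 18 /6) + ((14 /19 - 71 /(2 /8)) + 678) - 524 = -2494 /19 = -131.26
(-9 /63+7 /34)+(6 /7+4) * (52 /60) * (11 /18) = 12097 /4590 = 2.64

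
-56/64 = -7/8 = -0.88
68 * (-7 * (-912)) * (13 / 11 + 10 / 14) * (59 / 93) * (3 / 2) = 267102912 / 341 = 783293.00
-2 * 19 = -38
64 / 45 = 1.42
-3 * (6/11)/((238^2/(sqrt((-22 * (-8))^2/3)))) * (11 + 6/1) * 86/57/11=-0.01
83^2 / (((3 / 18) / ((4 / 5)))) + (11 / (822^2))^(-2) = 2282764344936 / 605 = 3773164206.51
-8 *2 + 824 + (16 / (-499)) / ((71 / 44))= 28625928 / 35429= 807.98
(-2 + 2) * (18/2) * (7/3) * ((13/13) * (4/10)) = 0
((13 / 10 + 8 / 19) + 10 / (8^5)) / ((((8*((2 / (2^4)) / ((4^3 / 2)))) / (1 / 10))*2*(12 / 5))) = 1.15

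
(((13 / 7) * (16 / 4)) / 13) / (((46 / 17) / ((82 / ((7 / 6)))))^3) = 292558066272 / 29212967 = 10014.66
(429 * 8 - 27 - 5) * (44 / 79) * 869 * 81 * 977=130227847200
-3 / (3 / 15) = -15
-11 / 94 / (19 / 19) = -11 / 94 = -0.12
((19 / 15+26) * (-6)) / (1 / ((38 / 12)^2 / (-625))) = 147649 / 56250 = 2.62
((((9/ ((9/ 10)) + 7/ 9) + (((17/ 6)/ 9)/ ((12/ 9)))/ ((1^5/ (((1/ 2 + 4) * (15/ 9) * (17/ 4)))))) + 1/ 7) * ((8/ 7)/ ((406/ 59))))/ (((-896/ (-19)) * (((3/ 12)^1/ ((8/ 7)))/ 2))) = 83376617/ 140372064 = 0.59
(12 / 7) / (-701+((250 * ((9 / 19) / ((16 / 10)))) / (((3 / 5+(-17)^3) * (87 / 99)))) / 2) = -1299231552 / 531283932347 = -0.00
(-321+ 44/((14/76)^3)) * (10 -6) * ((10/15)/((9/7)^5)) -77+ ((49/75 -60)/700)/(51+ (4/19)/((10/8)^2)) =15125777695875419/3011906438100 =5021.99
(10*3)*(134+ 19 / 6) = 4115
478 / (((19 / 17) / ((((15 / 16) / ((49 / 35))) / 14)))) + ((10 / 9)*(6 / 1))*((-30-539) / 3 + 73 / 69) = -423783645 / 342608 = -1236.93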